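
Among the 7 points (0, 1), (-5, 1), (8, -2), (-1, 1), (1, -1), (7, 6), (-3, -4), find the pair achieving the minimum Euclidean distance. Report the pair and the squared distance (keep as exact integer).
Pair = ((0, 1), (-1, 1)); squared distance = 1

Compute all C(7, 2) = 21 pairwise squared distances (x_i − x_j)² + (y_i − y_j)². The minimum is 1, attained by the pair ((0, 1), (-1, 1)).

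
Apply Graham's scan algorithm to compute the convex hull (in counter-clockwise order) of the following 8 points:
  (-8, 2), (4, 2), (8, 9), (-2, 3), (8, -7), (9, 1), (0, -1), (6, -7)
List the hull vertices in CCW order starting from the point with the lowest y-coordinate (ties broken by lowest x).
Hull (CCW) = [(6, -7), (8, -7), (9, 1), (8, 9), (-8, 2)]

Graham scan procedure:
  1. Find the pivot p₀ = point with lowest y (tie → lowest x): (6, -7).
  2. Sort the remaining points by polar angle around p₀.
  3. Walk through sorted points, maintaining a stack; pop the top while the last three entries make a non-left turn (cross product ≤ 0).
  4. Final stack is the convex hull in CCW order: (6, -7), (8, -7), (9, 1), (8, 9), (-8, 2).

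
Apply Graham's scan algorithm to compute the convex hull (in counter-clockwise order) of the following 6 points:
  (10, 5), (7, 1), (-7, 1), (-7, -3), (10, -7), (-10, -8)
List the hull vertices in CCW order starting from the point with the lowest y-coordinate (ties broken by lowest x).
Hull (CCW) = [(-10, -8), (10, -7), (10, 5), (-7, 1)]

Graham scan procedure:
  1. Find the pivot p₀ = point with lowest y (tie → lowest x): (-10, -8).
  2. Sort the remaining points by polar angle around p₀.
  3. Walk through sorted points, maintaining a stack; pop the top while the last three entries make a non-left turn (cross product ≤ 0).
  4. Final stack is the convex hull in CCW order: (-10, -8), (10, -7), (10, 5), (-7, 1).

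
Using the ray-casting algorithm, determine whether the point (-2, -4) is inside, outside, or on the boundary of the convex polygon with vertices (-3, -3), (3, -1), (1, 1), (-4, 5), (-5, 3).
The point (-2, -4) lies strictly outside the polygon

Cast a horizontal ray to the right from the query point and count how many polygon edges it crosses (each edge strictly once or zero times, handled with the usual half-open convention). 
Parity of crossings → even ⇒ outside.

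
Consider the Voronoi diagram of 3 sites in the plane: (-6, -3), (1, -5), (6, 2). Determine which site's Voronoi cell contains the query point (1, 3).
Nearest site = (6, 2)

The Voronoi cell of site s contains exactly those query points closer to s than to any other site. Compute squared distances from q = (1, 3) to each site:
  (6 − 1)² + (2 − 3)² = 26
  (1 − 1)² + (-5 − 3)² = 64
  (-6 − 1)² + (-3 − 3)² = 85
Minimum is attained by (6, 2), so q lies in its Voronoi cell.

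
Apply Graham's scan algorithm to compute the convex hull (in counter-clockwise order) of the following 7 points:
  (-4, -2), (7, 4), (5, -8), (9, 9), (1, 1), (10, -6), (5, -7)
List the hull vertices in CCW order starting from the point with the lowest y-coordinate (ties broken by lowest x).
Hull (CCW) = [(5, -8), (10, -6), (9, 9), (-4, -2)]

Graham scan procedure:
  1. Find the pivot p₀ = point with lowest y (tie → lowest x): (5, -8).
  2. Sort the remaining points by polar angle around p₀.
  3. Walk through sorted points, maintaining a stack; pop the top while the last three entries make a non-left turn (cross product ≤ 0).
  4. Final stack is the convex hull in CCW order: (5, -8), (10, -6), (9, 9), (-4, -2).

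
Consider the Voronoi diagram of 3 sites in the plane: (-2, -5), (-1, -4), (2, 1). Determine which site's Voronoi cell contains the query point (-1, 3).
Nearest site = (2, 1)

The Voronoi cell of site s contains exactly those query points closer to s than to any other site. Compute squared distances from q = (-1, 3) to each site:
  (2 − -1)² + (1 − 3)² = 13
  (-1 − -1)² + (-4 − 3)² = 49
  (-2 − -1)² + (-5 − 3)² = 65
Minimum is attained by (2, 1), so q lies in its Voronoi cell.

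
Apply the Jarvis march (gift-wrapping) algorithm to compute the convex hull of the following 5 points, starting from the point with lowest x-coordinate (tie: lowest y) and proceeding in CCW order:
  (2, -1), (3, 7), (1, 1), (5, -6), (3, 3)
Hull (CCW) = [(1, 1), (2, -1), (5, -6), (3, 7)]

Jarvis march: at each step, from the current hull vertex p, select the next vertex q as the point such that every other point lies strictly to the left of (or on) the directed line p → q. (Equivalently: for every other point r, the cross product (q − p) × (r − p) ≥ 0.)
Starting point (lowest x, tie lowest y): (1, 1). Wrap until returning to start. Resulting hull: (1, 1), (2, -1), (5, -6), (3, 7).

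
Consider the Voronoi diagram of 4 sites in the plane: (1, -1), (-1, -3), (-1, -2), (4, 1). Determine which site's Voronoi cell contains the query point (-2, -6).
Nearest site = (-1, -3)

The Voronoi cell of site s contains exactly those query points closer to s than to any other site. Compute squared distances from q = (-2, -6) to each site:
  (-1 − -2)² + (-3 − -6)² = 10
  (-1 − -2)² + (-2 − -6)² = 17
  (1 − -2)² + (-1 − -6)² = 34
  (4 − -2)² + (1 − -6)² = 85
Minimum is attained by (-1, -3), so q lies in its Voronoi cell.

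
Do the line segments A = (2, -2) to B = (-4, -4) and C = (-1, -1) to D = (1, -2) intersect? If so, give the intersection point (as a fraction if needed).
No (intersection of containing lines falls outside at least one segment)

Parametrize and solve: t = 1/10, s = 6/5. At least one of these is outside [0, 1], so the segments do not intersect.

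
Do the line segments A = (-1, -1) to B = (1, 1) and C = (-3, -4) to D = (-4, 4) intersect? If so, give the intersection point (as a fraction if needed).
No (intersection of containing lines falls outside at least one segment)

Parametrize and solve: t = -19/18, s = 1/9. At least one of these is outside [0, 1], so the segments do not intersect.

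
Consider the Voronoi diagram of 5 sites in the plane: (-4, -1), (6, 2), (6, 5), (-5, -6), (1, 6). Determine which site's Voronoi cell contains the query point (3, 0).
Nearest site = (6, 2)

The Voronoi cell of site s contains exactly those query points closer to s than to any other site. Compute squared distances from q = (3, 0) to each site:
  (6 − 3)² + (2 − 0)² = 13
  (6 − 3)² + (5 − 0)² = 34
  (1 − 3)² + (6 − 0)² = 40
  (-4 − 3)² + (-1 − 0)² = 50
  (-5 − 3)² + (-6 − 0)² = 100
Minimum is attained by (6, 2), so q lies in its Voronoi cell.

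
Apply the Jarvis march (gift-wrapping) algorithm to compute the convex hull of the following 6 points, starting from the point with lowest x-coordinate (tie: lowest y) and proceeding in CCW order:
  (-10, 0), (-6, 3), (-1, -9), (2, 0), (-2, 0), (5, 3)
Hull (CCW) = [(-10, 0), (-1, -9), (5, 3), (-6, 3)]

Jarvis march: at each step, from the current hull vertex p, select the next vertex q as the point such that every other point lies strictly to the left of (or on) the directed line p → q. (Equivalently: for every other point r, the cross product (q − p) × (r − p) ≥ 0.)
Starting point (lowest x, tie lowest y): (-10, 0). Wrap until returning to start. Resulting hull: (-10, 0), (-1, -9), (5, 3), (-6, 3).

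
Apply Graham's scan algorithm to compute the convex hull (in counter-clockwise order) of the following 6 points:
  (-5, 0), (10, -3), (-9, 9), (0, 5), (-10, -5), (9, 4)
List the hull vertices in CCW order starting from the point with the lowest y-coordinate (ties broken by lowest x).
Hull (CCW) = [(-10, -5), (10, -3), (9, 4), (-9, 9)]

Graham scan procedure:
  1. Find the pivot p₀ = point with lowest y (tie → lowest x): (-10, -5).
  2. Sort the remaining points by polar angle around p₀.
  3. Walk through sorted points, maintaining a stack; pop the top while the last three entries make a non-left turn (cross product ≤ 0).
  4. Final stack is the convex hull in CCW order: (-10, -5), (10, -3), (9, 4), (-9, 9).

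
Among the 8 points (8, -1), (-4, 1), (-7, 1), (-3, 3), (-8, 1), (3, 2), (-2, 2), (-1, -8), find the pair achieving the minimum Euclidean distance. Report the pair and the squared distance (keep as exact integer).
Pair = ((-7, 1), (-8, 1)); squared distance = 1

Compute all C(8, 2) = 28 pairwise squared distances (x_i − x_j)² + (y_i − y_j)². The minimum is 1, attained by the pair ((-7, 1), (-8, 1)).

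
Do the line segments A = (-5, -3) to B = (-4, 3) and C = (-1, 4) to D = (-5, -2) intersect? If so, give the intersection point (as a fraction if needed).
Yes; intersection at (-43/9, -5/3) (t = 2/9 on AB, s = 17/18 on CD)

Parametrize AB as A + t(B − A) = (-5 + 1 t, -3 + 6 t) and CD as C + s(D − C) = (-1 + -4 s, 4 + -6 s). Solve the linear system for (t, s). Determinant = -18 ≠ 0, so a unique intersection of the containing lines exists. Solution: t = 2/9, s = 17/18 — both in [0, 1], so the segments cross. Intersection point: (-43/9, -5/3).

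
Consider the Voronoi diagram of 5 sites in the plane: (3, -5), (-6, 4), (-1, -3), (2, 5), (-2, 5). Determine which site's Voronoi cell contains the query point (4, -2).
Nearest site = (3, -5)

The Voronoi cell of site s contains exactly those query points closer to s than to any other site. Compute squared distances from q = (4, -2) to each site:
  (3 − 4)² + (-5 − -2)² = 10
  (-1 − 4)² + (-3 − -2)² = 26
  (2 − 4)² + (5 − -2)² = 53
  (-2 − 4)² + (5 − -2)² = 85
  (-6 − 4)² + (4 − -2)² = 136
Minimum is attained by (3, -5), so q lies in its Voronoi cell.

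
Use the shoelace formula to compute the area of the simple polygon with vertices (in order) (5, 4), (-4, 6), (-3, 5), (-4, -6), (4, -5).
Area = 167/2

Shoelace formula: Area = (1/2) |Σ_i (x_i · y_{i+1} − x_{i+1} · y_i)| (indices mod n). Compute each cross term:
  (5)(6) − (-4)(4) = 46
  (-4)(5) − (-3)(6) = -2
  (-3)(-6) − (-4)(5) = 38
  (-4)(-5) − (4)(-6) = 44
  (4)(4) − (5)(-5) = 41
Sum = 167, so (signed) Area = 167/2 = 167/2, |Area| = 167/2.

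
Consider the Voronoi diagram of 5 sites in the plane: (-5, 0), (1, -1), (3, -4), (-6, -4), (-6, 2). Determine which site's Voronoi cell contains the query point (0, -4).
Nearest site = (3, -4)

The Voronoi cell of site s contains exactly those query points closer to s than to any other site. Compute squared distances from q = (0, -4) to each site:
  (3 − 0)² + (-4 − -4)² = 9
  (1 − 0)² + (-1 − -4)² = 10
  (-6 − 0)² + (-4 − -4)² = 36
  (-5 − 0)² + (0 − -4)² = 41
  (-6 − 0)² + (2 − -4)² = 72
Minimum is attained by (3, -4), so q lies in its Voronoi cell.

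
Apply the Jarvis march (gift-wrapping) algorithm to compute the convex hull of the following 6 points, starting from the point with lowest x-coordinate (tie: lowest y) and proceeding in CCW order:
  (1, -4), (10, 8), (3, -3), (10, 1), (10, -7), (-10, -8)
Hull (CCW) = [(-10, -8), (10, -7), (10, 8)]

Jarvis march: at each step, from the current hull vertex p, select the next vertex q as the point such that every other point lies strictly to the left of (or on) the directed line p → q. (Equivalently: for every other point r, the cross product (q − p) × (r − p) ≥ 0.)
Starting point (lowest x, tie lowest y): (-10, -8). Wrap until returning to start. Resulting hull: (-10, -8), (10, -7), (10, 8).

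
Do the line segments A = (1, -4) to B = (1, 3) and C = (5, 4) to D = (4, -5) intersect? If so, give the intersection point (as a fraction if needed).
No (intersection of containing lines falls outside at least one segment)

Parametrize and solve: t = -4, s = 4. At least one of these is outside [0, 1], so the segments do not intersect.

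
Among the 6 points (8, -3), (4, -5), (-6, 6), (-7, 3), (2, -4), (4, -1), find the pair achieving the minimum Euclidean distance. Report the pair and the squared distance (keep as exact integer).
Pair = ((4, -5), (2, -4)); squared distance = 5

Compute all C(6, 2) = 15 pairwise squared distances (x_i − x_j)² + (y_i − y_j)². The minimum is 5, attained by the pair ((4, -5), (2, -4)).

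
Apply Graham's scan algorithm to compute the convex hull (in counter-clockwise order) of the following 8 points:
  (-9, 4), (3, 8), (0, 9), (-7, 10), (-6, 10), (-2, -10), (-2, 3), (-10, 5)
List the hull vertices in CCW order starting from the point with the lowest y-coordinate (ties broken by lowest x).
Hull (CCW) = [(-2, -10), (3, 8), (0, 9), (-6, 10), (-7, 10), (-10, 5)]

Graham scan procedure:
  1. Find the pivot p₀ = point with lowest y (tie → lowest x): (-2, -10).
  2. Sort the remaining points by polar angle around p₀.
  3. Walk through sorted points, maintaining a stack; pop the top while the last three entries make a non-left turn (cross product ≤ 0).
  4. Final stack is the convex hull in CCW order: (-2, -10), (3, 8), (0, 9), (-6, 10), (-7, 10), (-10, 5).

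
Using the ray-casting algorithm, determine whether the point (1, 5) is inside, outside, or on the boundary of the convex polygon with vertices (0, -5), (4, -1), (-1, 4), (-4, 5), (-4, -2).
The point (1, 5) lies strictly outside the polygon

Cast a horizontal ray to the right from the query point and count how many polygon edges it crosses (each edge strictly once or zero times, handled with the usual half-open convention). 
Parity of crossings → even ⇒ outside.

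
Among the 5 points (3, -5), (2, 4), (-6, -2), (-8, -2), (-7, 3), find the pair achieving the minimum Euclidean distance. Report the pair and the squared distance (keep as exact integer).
Pair = ((-6, -2), (-8, -2)); squared distance = 4

Compute all C(5, 2) = 10 pairwise squared distances (x_i − x_j)² + (y_i − y_j)². The minimum is 4, attained by the pair ((-6, -2), (-8, -2)).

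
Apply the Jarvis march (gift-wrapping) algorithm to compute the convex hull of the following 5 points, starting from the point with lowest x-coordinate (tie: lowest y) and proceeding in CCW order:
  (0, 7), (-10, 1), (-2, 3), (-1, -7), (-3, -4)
Hull (CCW) = [(-10, 1), (-1, -7), (0, 7)]

Jarvis march: at each step, from the current hull vertex p, select the next vertex q as the point such that every other point lies strictly to the left of (or on) the directed line p → q. (Equivalently: for every other point r, the cross product (q − p) × (r − p) ≥ 0.)
Starting point (lowest x, tie lowest y): (-10, 1). Wrap until returning to start. Resulting hull: (-10, 1), (-1, -7), (0, 7).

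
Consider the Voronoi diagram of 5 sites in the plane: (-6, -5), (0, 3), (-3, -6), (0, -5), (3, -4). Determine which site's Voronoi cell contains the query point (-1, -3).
Nearest site = (0, -5)

The Voronoi cell of site s contains exactly those query points closer to s than to any other site. Compute squared distances from q = (-1, -3) to each site:
  (0 − -1)² + (-5 − -3)² = 5
  (-3 − -1)² + (-6 − -3)² = 13
  (3 − -1)² + (-4 − -3)² = 17
  (-6 − -1)² + (-5 − -3)² = 29
  (0 − -1)² + (3 − -3)² = 37
Minimum is attained by (0, -5), so q lies in its Voronoi cell.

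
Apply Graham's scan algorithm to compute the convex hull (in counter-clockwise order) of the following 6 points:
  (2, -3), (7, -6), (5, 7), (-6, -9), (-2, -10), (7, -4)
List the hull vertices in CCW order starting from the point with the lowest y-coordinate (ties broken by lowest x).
Hull (CCW) = [(-2, -10), (7, -6), (7, -4), (5, 7), (-6, -9)]

Graham scan procedure:
  1. Find the pivot p₀ = point with lowest y (tie → lowest x): (-2, -10).
  2. Sort the remaining points by polar angle around p₀.
  3. Walk through sorted points, maintaining a stack; pop the top while the last three entries make a non-left turn (cross product ≤ 0).
  4. Final stack is the convex hull in CCW order: (-2, -10), (7, -6), (7, -4), (5, 7), (-6, -9).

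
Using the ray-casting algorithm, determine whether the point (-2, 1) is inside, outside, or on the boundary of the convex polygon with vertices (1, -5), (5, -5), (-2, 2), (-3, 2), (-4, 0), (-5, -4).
The point (-2, 1) lies strictly inside the polygon

Cast a horizontal ray to the right from the query point and count how many polygon edges it crosses (each edge strictly once or zero times, handled with the usual half-open convention). 
Parity of crossings → odd ⇒ inside.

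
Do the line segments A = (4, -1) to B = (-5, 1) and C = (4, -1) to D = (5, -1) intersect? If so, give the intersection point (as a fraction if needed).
Yes; intersection at (4, -1) (t = 0 on AB, s = 0 on CD)

Parametrize AB as A + t(B − A) = (4 + -9 t, -1 + 2 t) and CD as C + s(D − C) = (4 + 1 s, -1 + 0 s). Solve the linear system for (t, s). Determinant = 2 ≠ 0, so a unique intersection of the containing lines exists. Solution: t = 0, s = 0 — both in [0, 1], so the segments cross. Intersection point: (4, -1).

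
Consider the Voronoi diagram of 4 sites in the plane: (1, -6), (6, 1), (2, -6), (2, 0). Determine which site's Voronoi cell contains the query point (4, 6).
Nearest site = (6, 1)

The Voronoi cell of site s contains exactly those query points closer to s than to any other site. Compute squared distances from q = (4, 6) to each site:
  (6 − 4)² + (1 − 6)² = 29
  (2 − 4)² + (0 − 6)² = 40
  (2 − 4)² + (-6 − 6)² = 148
  (1 − 4)² + (-6 − 6)² = 153
Minimum is attained by (6, 1), so q lies in its Voronoi cell.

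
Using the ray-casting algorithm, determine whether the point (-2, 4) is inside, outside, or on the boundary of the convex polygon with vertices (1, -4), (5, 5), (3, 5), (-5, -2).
The point (-2, 4) lies strictly outside the polygon

Cast a horizontal ray to the right from the query point and count how many polygon edges it crosses (each edge strictly once or zero times, handled with the usual half-open convention). 
Parity of crossings → even ⇒ outside.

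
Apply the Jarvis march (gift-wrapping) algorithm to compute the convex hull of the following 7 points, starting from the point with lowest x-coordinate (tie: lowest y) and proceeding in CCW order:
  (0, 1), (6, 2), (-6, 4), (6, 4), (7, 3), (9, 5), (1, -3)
Hull (CCW) = [(-6, 4), (1, -3), (9, 5)]

Jarvis march: at each step, from the current hull vertex p, select the next vertex q as the point such that every other point lies strictly to the left of (or on) the directed line p → q. (Equivalently: for every other point r, the cross product (q − p) × (r − p) ≥ 0.)
Starting point (lowest x, tie lowest y): (-6, 4). Wrap until returning to start. Resulting hull: (-6, 4), (1, -3), (9, 5).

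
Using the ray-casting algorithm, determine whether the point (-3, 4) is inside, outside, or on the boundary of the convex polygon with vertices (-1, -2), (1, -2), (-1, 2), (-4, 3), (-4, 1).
The point (-3, 4) lies strictly outside the polygon

Cast a horizontal ray to the right from the query point and count how many polygon edges it crosses (each edge strictly once or zero times, handled with the usual half-open convention). 
Parity of crossings → even ⇒ outside.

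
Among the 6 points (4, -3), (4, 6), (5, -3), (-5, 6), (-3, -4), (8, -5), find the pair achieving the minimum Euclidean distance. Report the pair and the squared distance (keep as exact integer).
Pair = ((4, -3), (5, -3)); squared distance = 1

Compute all C(6, 2) = 15 pairwise squared distances (x_i − x_j)² + (y_i − y_j)². The minimum is 1, attained by the pair ((4, -3), (5, -3)).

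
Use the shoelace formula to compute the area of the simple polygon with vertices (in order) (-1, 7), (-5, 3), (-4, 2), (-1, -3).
Area = 19

Shoelace formula: Area = (1/2) |Σ_i (x_i · y_{i+1} − x_{i+1} · y_i)| (indices mod n). Compute each cross term:
  (-1)(3) − (-5)(7) = 32
  (-5)(2) − (-4)(3) = 2
  (-4)(-3) − (-1)(2) = 14
  (-1)(7) − (-1)(-3) = -10
Sum = 38, so (signed) Area = 38/2 = 19, |Area| = 19.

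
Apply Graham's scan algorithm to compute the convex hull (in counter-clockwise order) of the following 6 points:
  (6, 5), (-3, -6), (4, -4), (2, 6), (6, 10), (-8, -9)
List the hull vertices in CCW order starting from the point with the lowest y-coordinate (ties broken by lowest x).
Hull (CCW) = [(-8, -9), (4, -4), (6, 5), (6, 10), (2, 6)]

Graham scan procedure:
  1. Find the pivot p₀ = point with lowest y (tie → lowest x): (-8, -9).
  2. Sort the remaining points by polar angle around p₀.
  3. Walk through sorted points, maintaining a stack; pop the top while the last three entries make a non-left turn (cross product ≤ 0).
  4. Final stack is the convex hull in CCW order: (-8, -9), (4, -4), (6, 5), (6, 10), (2, 6).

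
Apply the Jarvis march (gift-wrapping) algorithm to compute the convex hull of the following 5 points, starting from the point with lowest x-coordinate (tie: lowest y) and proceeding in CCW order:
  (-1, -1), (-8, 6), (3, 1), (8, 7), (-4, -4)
Hull (CCW) = [(-8, 6), (-4, -4), (3, 1), (8, 7)]

Jarvis march: at each step, from the current hull vertex p, select the next vertex q as the point such that every other point lies strictly to the left of (or on) the directed line p → q. (Equivalently: for every other point r, the cross product (q − p) × (r − p) ≥ 0.)
Starting point (lowest x, tie lowest y): (-8, 6). Wrap until returning to start. Resulting hull: (-8, 6), (-4, -4), (3, 1), (8, 7).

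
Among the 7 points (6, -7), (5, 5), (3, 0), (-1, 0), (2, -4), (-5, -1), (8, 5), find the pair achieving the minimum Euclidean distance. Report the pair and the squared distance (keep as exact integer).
Pair = ((5, 5), (8, 5)); squared distance = 9

Compute all C(7, 2) = 21 pairwise squared distances (x_i − x_j)² + (y_i − y_j)². The minimum is 9, attained by the pair ((5, 5), (8, 5)).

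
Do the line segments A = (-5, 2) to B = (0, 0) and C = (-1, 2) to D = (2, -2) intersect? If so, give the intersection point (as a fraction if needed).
No (intersection of containing lines falls outside at least one segment)

Parametrize and solve: t = 8/7, s = 4/7. At least one of these is outside [0, 1], so the segments do not intersect.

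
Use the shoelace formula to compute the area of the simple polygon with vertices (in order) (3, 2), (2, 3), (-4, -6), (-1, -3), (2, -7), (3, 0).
Area = 51/2

Shoelace formula: Area = (1/2) |Σ_i (x_i · y_{i+1} − x_{i+1} · y_i)| (indices mod n). Compute each cross term:
  (3)(3) − (2)(2) = 5
  (2)(-6) − (-4)(3) = 0
  (-4)(-3) − (-1)(-6) = 6
  (-1)(-7) − (2)(-3) = 13
  (2)(0) − (3)(-7) = 21
  (3)(2) − (3)(0) = 6
Sum = 51, so (signed) Area = 51/2 = 51/2, |Area| = 51/2.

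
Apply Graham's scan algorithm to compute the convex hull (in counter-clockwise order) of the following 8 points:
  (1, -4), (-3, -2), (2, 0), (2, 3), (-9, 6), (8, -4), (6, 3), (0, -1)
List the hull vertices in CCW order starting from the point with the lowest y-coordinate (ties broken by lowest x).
Hull (CCW) = [(1, -4), (8, -4), (6, 3), (-9, 6), (-3, -2)]

Graham scan procedure:
  1. Find the pivot p₀ = point with lowest y (tie → lowest x): (1, -4).
  2. Sort the remaining points by polar angle around p₀.
  3. Walk through sorted points, maintaining a stack; pop the top while the last three entries make a non-left turn (cross product ≤ 0).
  4. Final stack is the convex hull in CCW order: (1, -4), (8, -4), (6, 3), (-9, 6), (-3, -2).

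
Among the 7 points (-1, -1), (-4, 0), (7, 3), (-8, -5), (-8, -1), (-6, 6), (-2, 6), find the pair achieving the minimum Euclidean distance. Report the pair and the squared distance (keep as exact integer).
Pair = ((-1, -1), (-4, 0)); squared distance = 10

Compute all C(7, 2) = 21 pairwise squared distances (x_i − x_j)² + (y_i − y_j)². The minimum is 10, attained by the pair ((-1, -1), (-4, 0)).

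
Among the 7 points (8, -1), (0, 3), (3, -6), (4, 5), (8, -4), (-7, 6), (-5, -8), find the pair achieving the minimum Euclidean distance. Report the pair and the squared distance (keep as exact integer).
Pair = ((8, -1), (8, -4)); squared distance = 9

Compute all C(7, 2) = 21 pairwise squared distances (x_i − x_j)² + (y_i − y_j)². The minimum is 9, attained by the pair ((8, -1), (8, -4)).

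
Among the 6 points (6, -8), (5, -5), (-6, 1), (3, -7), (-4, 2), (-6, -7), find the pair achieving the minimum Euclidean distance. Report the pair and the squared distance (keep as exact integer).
Pair = ((-6, 1), (-4, 2)); squared distance = 5

Compute all C(6, 2) = 15 pairwise squared distances (x_i − x_j)² + (y_i − y_j)². The minimum is 5, attained by the pair ((-6, 1), (-4, 2)).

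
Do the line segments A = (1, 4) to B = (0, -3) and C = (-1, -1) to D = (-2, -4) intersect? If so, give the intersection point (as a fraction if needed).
No (intersection of containing lines falls outside at least one segment)

Parametrize and solve: t = -1/4, s = -9/4. At least one of these is outside [0, 1], so the segments do not intersect.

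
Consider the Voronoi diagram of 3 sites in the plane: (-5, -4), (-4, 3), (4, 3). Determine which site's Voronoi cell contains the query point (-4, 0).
Nearest site = (-4, 3)

The Voronoi cell of site s contains exactly those query points closer to s than to any other site. Compute squared distances from q = (-4, 0) to each site:
  (-4 − -4)² + (3 − 0)² = 9
  (-5 − -4)² + (-4 − 0)² = 17
  (4 − -4)² + (3 − 0)² = 73
Minimum is attained by (-4, 3), so q lies in its Voronoi cell.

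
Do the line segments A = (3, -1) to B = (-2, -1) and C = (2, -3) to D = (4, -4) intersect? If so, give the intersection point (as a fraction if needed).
No (intersection of containing lines falls outside at least one segment)

Parametrize and solve: t = 1, s = -2. At least one of these is outside [0, 1], so the segments do not intersect.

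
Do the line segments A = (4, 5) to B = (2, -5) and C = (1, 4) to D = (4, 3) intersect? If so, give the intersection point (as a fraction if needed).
Yes; intersection at (29/8, 25/8) (t = 3/16 on AB, s = 7/8 on CD)

Parametrize AB as A + t(B − A) = (4 + -2 t, 5 + -10 t) and CD as C + s(D − C) = (1 + 3 s, 4 + -1 s). Solve the linear system for (t, s). Determinant = -32 ≠ 0, so a unique intersection of the containing lines exists. Solution: t = 3/16, s = 7/8 — both in [0, 1], so the segments cross. Intersection point: (29/8, 25/8).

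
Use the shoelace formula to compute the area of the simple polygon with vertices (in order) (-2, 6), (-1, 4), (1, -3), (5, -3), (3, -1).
Area = 29/2

Shoelace formula: Area = (1/2) |Σ_i (x_i · y_{i+1} − x_{i+1} · y_i)| (indices mod n). Compute each cross term:
  (-2)(4) − (-1)(6) = -2
  (-1)(-3) − (1)(4) = -1
  (1)(-3) − (5)(-3) = 12
  (5)(-1) − (3)(-3) = 4
  (3)(6) − (-2)(-1) = 16
Sum = 29, so (signed) Area = 29/2 = 29/2, |Area| = 29/2.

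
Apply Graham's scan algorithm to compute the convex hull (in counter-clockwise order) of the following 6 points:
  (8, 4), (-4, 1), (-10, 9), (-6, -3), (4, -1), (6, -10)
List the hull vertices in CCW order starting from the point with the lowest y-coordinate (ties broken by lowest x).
Hull (CCW) = [(6, -10), (8, 4), (-10, 9), (-6, -3)]

Graham scan procedure:
  1. Find the pivot p₀ = point with lowest y (tie → lowest x): (6, -10).
  2. Sort the remaining points by polar angle around p₀.
  3. Walk through sorted points, maintaining a stack; pop the top while the last three entries make a non-left turn (cross product ≤ 0).
  4. Final stack is the convex hull in CCW order: (6, -10), (8, 4), (-10, 9), (-6, -3).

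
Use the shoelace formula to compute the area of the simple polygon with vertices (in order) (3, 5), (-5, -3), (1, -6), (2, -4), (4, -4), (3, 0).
Area = 46

Shoelace formula: Area = (1/2) |Σ_i (x_i · y_{i+1} − x_{i+1} · y_i)| (indices mod n). Compute each cross term:
  (3)(-3) − (-5)(5) = 16
  (-5)(-6) − (1)(-3) = 33
  (1)(-4) − (2)(-6) = 8
  (2)(-4) − (4)(-4) = 8
  (4)(0) − (3)(-4) = 12
  (3)(5) − (3)(0) = 15
Sum = 92, so (signed) Area = 92/2 = 46, |Area| = 46.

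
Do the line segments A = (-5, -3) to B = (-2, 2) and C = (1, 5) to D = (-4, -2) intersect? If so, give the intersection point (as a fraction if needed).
No (intersection of containing lines falls outside at least one segment)

Parametrize and solve: t = -1/2, s = 3/2. At least one of these is outside [0, 1], so the segments do not intersect.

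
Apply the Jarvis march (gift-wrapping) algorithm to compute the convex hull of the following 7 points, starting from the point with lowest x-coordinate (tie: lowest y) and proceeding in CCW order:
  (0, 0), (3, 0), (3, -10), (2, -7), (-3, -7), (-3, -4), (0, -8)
Hull (CCW) = [(-3, -7), (3, -10), (3, 0), (0, 0), (-3, -4)]

Jarvis march: at each step, from the current hull vertex p, select the next vertex q as the point such that every other point lies strictly to the left of (or on) the directed line p → q. (Equivalently: for every other point r, the cross product (q − p) × (r − p) ≥ 0.)
Starting point (lowest x, tie lowest y): (-3, -7). Wrap until returning to start. Resulting hull: (-3, -7), (3, -10), (3, 0), (0, 0), (-3, -4).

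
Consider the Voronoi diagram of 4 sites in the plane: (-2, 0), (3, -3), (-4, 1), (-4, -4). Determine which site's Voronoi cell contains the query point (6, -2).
Nearest site = (3, -3)

The Voronoi cell of site s contains exactly those query points closer to s than to any other site. Compute squared distances from q = (6, -2) to each site:
  (3 − 6)² + (-3 − -2)² = 10
  (-2 − 6)² + (0 − -2)² = 68
  (-4 − 6)² + (-4 − -2)² = 104
  (-4 − 6)² + (1 − -2)² = 109
Minimum is attained by (3, -3), so q lies in its Voronoi cell.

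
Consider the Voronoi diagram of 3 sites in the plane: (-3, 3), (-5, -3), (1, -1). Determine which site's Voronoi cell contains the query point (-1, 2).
Nearest site = (-3, 3)

The Voronoi cell of site s contains exactly those query points closer to s than to any other site. Compute squared distances from q = (-1, 2) to each site:
  (-3 − -1)² + (3 − 2)² = 5
  (1 − -1)² + (-1 − 2)² = 13
  (-5 − -1)² + (-3 − 2)² = 41
Minimum is attained by (-3, 3), so q lies in its Voronoi cell.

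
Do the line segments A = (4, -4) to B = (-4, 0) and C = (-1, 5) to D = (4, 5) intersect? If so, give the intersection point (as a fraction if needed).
No (intersection of containing lines falls outside at least one segment)

Parametrize and solve: t = 9/4, s = -13/5. At least one of these is outside [0, 1], so the segments do not intersect.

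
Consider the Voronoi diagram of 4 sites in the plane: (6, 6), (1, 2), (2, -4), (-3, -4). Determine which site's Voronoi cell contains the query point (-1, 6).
Nearest site = (1, 2)

The Voronoi cell of site s contains exactly those query points closer to s than to any other site. Compute squared distances from q = (-1, 6) to each site:
  (1 − -1)² + (2 − 6)² = 20
  (6 − -1)² + (6 − 6)² = 49
  (-3 − -1)² + (-4 − 6)² = 104
  (2 − -1)² + (-4 − 6)² = 109
Minimum is attained by (1, 2), so q lies in its Voronoi cell.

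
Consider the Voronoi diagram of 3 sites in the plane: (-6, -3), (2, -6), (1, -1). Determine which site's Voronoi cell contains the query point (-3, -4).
Nearest site = (-6, -3)

The Voronoi cell of site s contains exactly those query points closer to s than to any other site. Compute squared distances from q = (-3, -4) to each site:
  (-6 − -3)² + (-3 − -4)² = 10
  (1 − -3)² + (-1 − -4)² = 25
  (2 − -3)² + (-6 − -4)² = 29
Minimum is attained by (-6, -3), so q lies in its Voronoi cell.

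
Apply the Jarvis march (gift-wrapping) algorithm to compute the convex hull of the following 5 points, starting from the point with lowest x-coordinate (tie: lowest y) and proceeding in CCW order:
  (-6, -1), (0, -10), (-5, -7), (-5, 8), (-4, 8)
Hull (CCW) = [(-6, -1), (-5, -7), (0, -10), (-4, 8), (-5, 8)]

Jarvis march: at each step, from the current hull vertex p, select the next vertex q as the point such that every other point lies strictly to the left of (or on) the directed line p → q. (Equivalently: for every other point r, the cross product (q − p) × (r − p) ≥ 0.)
Starting point (lowest x, tie lowest y): (-6, -1). Wrap until returning to start. Resulting hull: (-6, -1), (-5, -7), (0, -10), (-4, 8), (-5, 8).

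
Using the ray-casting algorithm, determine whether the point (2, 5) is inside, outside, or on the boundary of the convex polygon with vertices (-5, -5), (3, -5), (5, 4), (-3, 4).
The point (2, 5) lies strictly outside the polygon

Cast a horizontal ray to the right from the query point and count how many polygon edges it crosses (each edge strictly once or zero times, handled with the usual half-open convention). 
Parity of crossings → even ⇒ outside.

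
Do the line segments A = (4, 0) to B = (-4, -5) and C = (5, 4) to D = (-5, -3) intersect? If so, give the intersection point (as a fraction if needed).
No (intersection of containing lines falls outside at least one segment)

Parametrize and solve: t = 11/2, s = 9/2. At least one of these is outside [0, 1], so the segments do not intersect.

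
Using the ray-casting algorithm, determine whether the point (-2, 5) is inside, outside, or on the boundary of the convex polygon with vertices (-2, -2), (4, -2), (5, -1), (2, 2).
The point (-2, 5) lies strictly outside the polygon

Cast a horizontal ray to the right from the query point and count how many polygon edges it crosses (each edge strictly once or zero times, handled with the usual half-open convention). 
Parity of crossings → even ⇒ outside.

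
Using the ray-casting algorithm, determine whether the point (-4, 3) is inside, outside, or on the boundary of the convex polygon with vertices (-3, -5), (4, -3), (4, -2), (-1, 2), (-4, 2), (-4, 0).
The point (-4, 3) lies strictly outside the polygon

Cast a horizontal ray to the right from the query point and count how many polygon edges it crosses (each edge strictly once or zero times, handled with the usual half-open convention). 
Parity of crossings → even ⇒ outside.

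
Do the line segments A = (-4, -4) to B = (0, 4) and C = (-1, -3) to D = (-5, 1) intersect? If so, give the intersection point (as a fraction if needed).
Yes; intersection at (-8/3, -4/3) (t = 1/3 on AB, s = 5/12 on CD)

Parametrize AB as A + t(B − A) = (-4 + 4 t, -4 + 8 t) and CD as C + s(D − C) = (-1 + -4 s, -3 + 4 s). Solve the linear system for (t, s). Determinant = -48 ≠ 0, so a unique intersection of the containing lines exists. Solution: t = 1/3, s = 5/12 — both in [0, 1], so the segments cross. Intersection point: (-8/3, -4/3).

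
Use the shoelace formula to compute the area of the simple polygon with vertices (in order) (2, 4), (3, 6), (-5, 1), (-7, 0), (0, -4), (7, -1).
Area = 63

Shoelace formula: Area = (1/2) |Σ_i (x_i · y_{i+1} − x_{i+1} · y_i)| (indices mod n). Compute each cross term:
  (2)(6) − (3)(4) = 0
  (3)(1) − (-5)(6) = 33
  (-5)(0) − (-7)(1) = 7
  (-7)(-4) − (0)(0) = 28
  (0)(-1) − (7)(-4) = 28
  (7)(4) − (2)(-1) = 30
Sum = 126, so (signed) Area = 126/2 = 63, |Area| = 63.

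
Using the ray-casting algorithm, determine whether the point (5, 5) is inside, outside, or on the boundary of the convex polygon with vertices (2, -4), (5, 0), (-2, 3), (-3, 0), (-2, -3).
The point (5, 5) lies strictly outside the polygon

Cast a horizontal ray to the right from the query point and count how many polygon edges it crosses (each edge strictly once or zero times, handled with the usual half-open convention). 
Parity of crossings → even ⇒ outside.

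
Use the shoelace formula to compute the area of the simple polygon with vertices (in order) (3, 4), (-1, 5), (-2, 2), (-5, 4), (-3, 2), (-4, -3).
Area = 41/2

Shoelace formula: Area = (1/2) |Σ_i (x_i · y_{i+1} − x_{i+1} · y_i)| (indices mod n). Compute each cross term:
  (3)(5) − (-1)(4) = 19
  (-1)(2) − (-2)(5) = 8
  (-2)(4) − (-5)(2) = 2
  (-5)(2) − (-3)(4) = 2
  (-3)(-3) − (-4)(2) = 17
  (-4)(4) − (3)(-3) = -7
Sum = 41, so (signed) Area = 41/2 = 41/2, |Area| = 41/2.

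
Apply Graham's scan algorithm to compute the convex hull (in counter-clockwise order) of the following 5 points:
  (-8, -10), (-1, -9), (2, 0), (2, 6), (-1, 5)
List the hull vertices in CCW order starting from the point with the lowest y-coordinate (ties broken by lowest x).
Hull (CCW) = [(-8, -10), (-1, -9), (2, 0), (2, 6), (-1, 5)]

Graham scan procedure:
  1. Find the pivot p₀ = point with lowest y (tie → lowest x): (-8, -10).
  2. Sort the remaining points by polar angle around p₀.
  3. Walk through sorted points, maintaining a stack; pop the top while the last three entries make a non-left turn (cross product ≤ 0).
  4. Final stack is the convex hull in CCW order: (-8, -10), (-1, -9), (2, 0), (2, 6), (-1, 5).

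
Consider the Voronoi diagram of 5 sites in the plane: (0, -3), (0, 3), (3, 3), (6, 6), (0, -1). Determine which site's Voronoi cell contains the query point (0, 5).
Nearest site = (0, 3)

The Voronoi cell of site s contains exactly those query points closer to s than to any other site. Compute squared distances from q = (0, 5) to each site:
  (0 − 0)² + (3 − 5)² = 4
  (3 − 0)² + (3 − 5)² = 13
  (0 − 0)² + (-1 − 5)² = 36
  (6 − 0)² + (6 − 5)² = 37
  (0 − 0)² + (-3 − 5)² = 64
Minimum is attained by (0, 3), so q lies in its Voronoi cell.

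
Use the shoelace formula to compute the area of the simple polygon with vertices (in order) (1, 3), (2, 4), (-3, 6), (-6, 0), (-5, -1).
Area = 25

Shoelace formula: Area = (1/2) |Σ_i (x_i · y_{i+1} − x_{i+1} · y_i)| (indices mod n). Compute each cross term:
  (1)(4) − (2)(3) = -2
  (2)(6) − (-3)(4) = 24
  (-3)(0) − (-6)(6) = 36
  (-6)(-1) − (-5)(0) = 6
  (-5)(3) − (1)(-1) = -14
Sum = 50, so (signed) Area = 50/2 = 25, |Area| = 25.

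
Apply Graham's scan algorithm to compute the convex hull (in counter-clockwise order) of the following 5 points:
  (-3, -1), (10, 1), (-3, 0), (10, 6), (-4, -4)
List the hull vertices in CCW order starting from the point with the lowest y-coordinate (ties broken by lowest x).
Hull (CCW) = [(-4, -4), (10, 1), (10, 6), (-3, 0)]

Graham scan procedure:
  1. Find the pivot p₀ = point with lowest y (tie → lowest x): (-4, -4).
  2. Sort the remaining points by polar angle around p₀.
  3. Walk through sorted points, maintaining a stack; pop the top while the last three entries make a non-left turn (cross product ≤ 0).
  4. Final stack is the convex hull in CCW order: (-4, -4), (10, 1), (10, 6), (-3, 0).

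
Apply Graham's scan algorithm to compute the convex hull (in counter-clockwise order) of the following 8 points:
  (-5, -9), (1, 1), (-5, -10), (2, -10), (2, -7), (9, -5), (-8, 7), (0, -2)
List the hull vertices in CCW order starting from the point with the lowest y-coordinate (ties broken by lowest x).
Hull (CCW) = [(-5, -10), (2, -10), (9, -5), (1, 1), (-8, 7)]

Graham scan procedure:
  1. Find the pivot p₀ = point with lowest y (tie → lowest x): (-5, -10).
  2. Sort the remaining points by polar angle around p₀.
  3. Walk through sorted points, maintaining a stack; pop the top while the last three entries make a non-left turn (cross product ≤ 0).
  4. Final stack is the convex hull in CCW order: (-5, -10), (2, -10), (9, -5), (1, 1), (-8, 7).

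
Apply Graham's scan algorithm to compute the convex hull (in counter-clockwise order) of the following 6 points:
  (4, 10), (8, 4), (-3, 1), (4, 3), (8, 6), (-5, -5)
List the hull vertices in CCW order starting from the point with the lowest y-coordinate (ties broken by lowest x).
Hull (CCW) = [(-5, -5), (8, 4), (8, 6), (4, 10), (-3, 1)]

Graham scan procedure:
  1. Find the pivot p₀ = point with lowest y (tie → lowest x): (-5, -5).
  2. Sort the remaining points by polar angle around p₀.
  3. Walk through sorted points, maintaining a stack; pop the top while the last three entries make a non-left turn (cross product ≤ 0).
  4. Final stack is the convex hull in CCW order: (-5, -5), (8, 4), (8, 6), (4, 10), (-3, 1).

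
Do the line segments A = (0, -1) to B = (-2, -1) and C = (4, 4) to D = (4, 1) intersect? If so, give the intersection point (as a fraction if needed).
No (intersection of containing lines falls outside at least one segment)

Parametrize and solve: t = -2, s = 5/3. At least one of these is outside [0, 1], so the segments do not intersect.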